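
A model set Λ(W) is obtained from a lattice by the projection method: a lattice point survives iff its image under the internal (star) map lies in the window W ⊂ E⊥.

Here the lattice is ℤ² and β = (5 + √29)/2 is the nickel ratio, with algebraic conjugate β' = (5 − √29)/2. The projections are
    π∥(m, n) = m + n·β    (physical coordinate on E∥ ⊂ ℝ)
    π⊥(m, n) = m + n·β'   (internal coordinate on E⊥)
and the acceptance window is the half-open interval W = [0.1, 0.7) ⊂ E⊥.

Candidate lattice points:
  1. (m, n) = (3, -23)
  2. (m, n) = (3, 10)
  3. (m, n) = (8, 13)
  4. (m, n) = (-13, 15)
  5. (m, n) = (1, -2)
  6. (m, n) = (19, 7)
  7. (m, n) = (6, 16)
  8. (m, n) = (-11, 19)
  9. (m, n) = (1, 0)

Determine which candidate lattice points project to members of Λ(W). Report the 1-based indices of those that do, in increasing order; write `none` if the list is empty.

Numerically β ≈ 5.19258 and β' = −1/β ≈ -0.19258.
candidate 1: (m,n)=(3,-23) → π∥ = 3-23·β ≈ -116.42940, π⊥ = 3-23·β' ≈ 7.42940 ∉ [0.1, 0.7) ⇒ out
candidate 2: (m,n)=(3,10) → π∥ = 3+10·β ≈ 54.92582, π⊥ = 3+10·β' ≈ 1.07418 ∉ [0.1, 0.7) ⇒ out
candidate 3: (m,n)=(8,13) → π∥ = 8+13·β ≈ 75.50357, π⊥ = 8+13·β' ≈ 5.49643 ∉ [0.1, 0.7) ⇒ out
candidate 4: (m,n)=(-13,15) → π∥ = -13+15·β ≈ 64.88874, π⊥ = -13+15·β' ≈ -15.88874 ∉ [0.1, 0.7) ⇒ out
candidate 5: (m,n)=(1,-2) → π∥ = 1-2·β ≈ -9.38516, π⊥ = 1-2·β' ≈ 1.38516 ∉ [0.1, 0.7) ⇒ out
candidate 6: (m,n)=(19,7) → π∥ = 19+7·β ≈ 55.34808, π⊥ = 19+7·β' ≈ 17.65192 ∉ [0.1, 0.7) ⇒ out
candidate 7: (m,n)=(6,16) → π∥ = 6+16·β ≈ 89.08132, π⊥ = 6+16·β' ≈ 2.91868 ∉ [0.1, 0.7) ⇒ out
candidate 8: (m,n)=(-11,19) → π∥ = -11+19·β ≈ 87.65907, π⊥ = -11+19·β' ≈ -14.65907 ∉ [0.1, 0.7) ⇒ out
candidate 9: (m,n)=(1,0) → π∥ = 1+0·β ≈ 1.00000, π⊥ = 1+0·β' ≈ 1.00000 ∉ [0.1, 0.7) ⇒ out

none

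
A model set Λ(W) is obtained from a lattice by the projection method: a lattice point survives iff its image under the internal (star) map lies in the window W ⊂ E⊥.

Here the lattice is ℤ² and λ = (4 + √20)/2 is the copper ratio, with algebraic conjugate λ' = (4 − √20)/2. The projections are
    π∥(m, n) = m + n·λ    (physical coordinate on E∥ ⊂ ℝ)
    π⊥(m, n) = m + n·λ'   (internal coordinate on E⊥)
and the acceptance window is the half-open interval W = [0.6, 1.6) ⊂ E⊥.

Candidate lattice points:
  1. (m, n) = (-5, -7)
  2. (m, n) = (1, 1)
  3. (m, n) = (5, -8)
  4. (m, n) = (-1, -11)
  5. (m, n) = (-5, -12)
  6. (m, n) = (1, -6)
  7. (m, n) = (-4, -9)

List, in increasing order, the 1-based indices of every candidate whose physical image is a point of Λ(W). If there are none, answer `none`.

2, 4

λ' = (4−√20)/2 ≈ -0.23607.
#1 (-5,-7): internal coord -5 + (-7)·λ' = -3.34752; -3.34752 ∉ [0.6, 1.6) → out
#2 (1,1): internal coord 1 + (1)·λ' = +0.76393; +0.76393 ∈ [0.6, 1.6) → IN Λ
#3 (5,-8): internal coord 5 + (-8)·λ' = +6.88854; +6.88854 ∉ [0.6, 1.6) → out
#4 (-1,-11): internal coord -1 + (-11)·λ' = +1.59675; +1.59675 ∈ [0.6, 1.6) → IN Λ
#5 (-5,-12): internal coord -5 + (-12)·λ' = -2.16718; -2.16718 ∉ [0.6, 1.6) → out
#6 (1,-6): internal coord 1 + (-6)·λ' = +2.41641; +2.41641 ∉ [0.6, 1.6) → out
#7 (-4,-9): internal coord -4 + (-9)·λ' = -1.87539; -1.87539 ∉ [0.6, 1.6) → out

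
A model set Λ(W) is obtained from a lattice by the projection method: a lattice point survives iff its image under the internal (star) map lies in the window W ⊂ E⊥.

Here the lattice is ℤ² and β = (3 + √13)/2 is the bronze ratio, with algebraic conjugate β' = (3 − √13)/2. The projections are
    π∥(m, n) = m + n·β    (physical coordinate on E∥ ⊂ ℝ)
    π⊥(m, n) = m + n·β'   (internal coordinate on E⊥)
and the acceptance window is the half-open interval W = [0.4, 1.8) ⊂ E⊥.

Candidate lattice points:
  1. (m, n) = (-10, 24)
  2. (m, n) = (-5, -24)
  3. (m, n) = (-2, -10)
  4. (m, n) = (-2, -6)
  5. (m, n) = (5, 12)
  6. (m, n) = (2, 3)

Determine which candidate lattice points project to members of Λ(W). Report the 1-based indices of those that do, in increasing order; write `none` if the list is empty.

β' = (3−√13)/2 ≈ -0.302776.
candidate 1: (m,n)=(-10,24) → π∥ = -10+24·β ≈ 69.266615, π⊥ = -10+24·β' ≈ -17.266615 ∉ [0.4, 1.8) ⇒ out
candidate 2: (m,n)=(-5,-24) → π∥ = -5-24·β ≈ -84.266615, π⊥ = -5-24·β' ≈ 2.266615 ∉ [0.4, 1.8) ⇒ out
candidate 3: (m,n)=(-2,-10) → π∥ = -2-10·β ≈ -35.027756, π⊥ = -2-10·β' ≈ 1.027756 ∈ [0.4, 1.8) ⇒ IN Λ
candidate 4: (m,n)=(-2,-6) → π∥ = -2-6·β ≈ -21.816654, π⊥ = -2-6·β' ≈ -0.183346 ∉ [0.4, 1.8) ⇒ out
candidate 5: (m,n)=(5,12) → π∥ = 5+12·β ≈ 44.633308, π⊥ = 5+12·β' ≈ 1.366692 ∈ [0.4, 1.8) ⇒ IN Λ
candidate 6: (m,n)=(2,3) → π∥ = 2+3·β ≈ 11.908327, π⊥ = 2+3·β' ≈ 1.091673 ∈ [0.4, 1.8) ⇒ IN Λ

3, 5, 6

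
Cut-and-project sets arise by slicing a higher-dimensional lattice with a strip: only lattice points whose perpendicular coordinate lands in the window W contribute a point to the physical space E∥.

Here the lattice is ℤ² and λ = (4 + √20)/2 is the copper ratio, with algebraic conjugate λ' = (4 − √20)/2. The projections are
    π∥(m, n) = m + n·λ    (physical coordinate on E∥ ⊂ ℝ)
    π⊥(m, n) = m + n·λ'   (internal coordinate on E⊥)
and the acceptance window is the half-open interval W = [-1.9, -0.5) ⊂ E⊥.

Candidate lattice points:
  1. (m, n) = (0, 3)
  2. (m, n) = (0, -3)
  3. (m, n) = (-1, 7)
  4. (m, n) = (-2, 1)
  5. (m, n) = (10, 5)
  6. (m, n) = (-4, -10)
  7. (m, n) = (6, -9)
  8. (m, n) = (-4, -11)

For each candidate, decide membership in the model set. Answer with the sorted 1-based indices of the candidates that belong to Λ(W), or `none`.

1, 6, 8

Compute λ' = (4−√20)/2 = -0.23607, so π⊥(m,n) = m -0.23607·n.
candidate 1: (m,n)=(0,3) → π∥ = 0+3·λ ≈ 12.70820, π⊥ = 0+3·λ' ≈ -0.70820 ∈ [-1.9, -0.5) ⇒ IN Λ
candidate 2: (m,n)=(0,-3) → π∥ = 0-3·λ ≈ -12.70820, π⊥ = 0-3·λ' ≈ 0.70820 ∉ [-1.9, -0.5) ⇒ out
candidate 3: (m,n)=(-1,7) → π∥ = -1+7·λ ≈ 28.65248, π⊥ = -1+7·λ' ≈ -2.65248 ∉ [-1.9, -0.5) ⇒ out
candidate 4: (m,n)=(-2,1) → π∥ = -2+1·λ ≈ 2.23607, π⊥ = -2+1·λ' ≈ -2.23607 ∉ [-1.9, -0.5) ⇒ out
candidate 5: (m,n)=(10,5) → π∥ = 10+5·λ ≈ 31.18034, π⊥ = 10+5·λ' ≈ 8.81966 ∉ [-1.9, -0.5) ⇒ out
candidate 6: (m,n)=(-4,-10) → π∥ = -4-10·λ ≈ -46.36068, π⊥ = -4-10·λ' ≈ -1.63932 ∈ [-1.9, -0.5) ⇒ IN Λ
candidate 7: (m,n)=(6,-9) → π∥ = 6-9·λ ≈ -32.12461, π⊥ = 6-9·λ' ≈ 8.12461 ∉ [-1.9, -0.5) ⇒ out
candidate 8: (m,n)=(-4,-11) → π∥ = -4-11·λ ≈ -50.59675, π⊥ = -4-11·λ' ≈ -1.40325 ∈ [-1.9, -0.5) ⇒ IN Λ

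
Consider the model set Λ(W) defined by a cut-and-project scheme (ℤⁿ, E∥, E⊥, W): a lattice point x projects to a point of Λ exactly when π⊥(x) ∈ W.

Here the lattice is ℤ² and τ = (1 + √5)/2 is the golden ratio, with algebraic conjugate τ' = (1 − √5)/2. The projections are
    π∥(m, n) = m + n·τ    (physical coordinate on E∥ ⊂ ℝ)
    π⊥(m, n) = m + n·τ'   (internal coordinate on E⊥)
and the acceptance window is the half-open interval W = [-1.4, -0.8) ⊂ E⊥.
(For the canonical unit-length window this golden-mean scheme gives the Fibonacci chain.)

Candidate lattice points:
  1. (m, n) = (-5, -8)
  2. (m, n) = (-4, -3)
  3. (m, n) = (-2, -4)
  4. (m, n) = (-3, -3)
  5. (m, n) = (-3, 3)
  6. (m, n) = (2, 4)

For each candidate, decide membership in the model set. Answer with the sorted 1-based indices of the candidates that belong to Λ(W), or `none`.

4

Numerically τ ≈ 1.61803 and τ' = −1/τ ≈ -0.61803.
[1] lift (-5,-8): star map gives -0.05573; window check -1.4 ≤ -0.05573 < -0.8 is false → out
[2] lift (-4,-3): star map gives -2.14590; window check -1.4 ≤ -2.14590 < -0.8 is false → out
[3] lift (-2,-4): star map gives 0.47214; window check -1.4 ≤ 0.47214 < -0.8 is false → out
[4] lift (-3,-3): star map gives -1.14590; window check -1.4 ≤ -1.14590 < -0.8 is true → IN Λ
[5] lift (-3,3): star map gives -4.85410; window check -1.4 ≤ -4.85410 < -0.8 is false → out
[6] lift (2,4): star map gives -0.47214; window check -1.4 ≤ -0.47214 < -0.8 is false → out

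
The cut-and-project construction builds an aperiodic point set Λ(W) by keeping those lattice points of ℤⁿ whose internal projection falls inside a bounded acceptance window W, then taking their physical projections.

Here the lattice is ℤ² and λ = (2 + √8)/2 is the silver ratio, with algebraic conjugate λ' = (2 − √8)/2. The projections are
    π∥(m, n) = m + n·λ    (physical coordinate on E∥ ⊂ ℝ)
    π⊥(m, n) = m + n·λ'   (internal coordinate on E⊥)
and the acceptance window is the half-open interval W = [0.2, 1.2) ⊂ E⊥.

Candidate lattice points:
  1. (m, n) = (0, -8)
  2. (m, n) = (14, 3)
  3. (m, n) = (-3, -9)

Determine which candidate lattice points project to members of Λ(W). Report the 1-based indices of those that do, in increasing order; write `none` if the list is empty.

λ' = (2−√8)/2 ≈ -0.4142.
#1 (0,-8): internal coord 0 + (-8)·λ' = +3.3137; +3.3137 ∉ [0.2, 1.2) → out
#2 (14,3): internal coord 14 + (3)·λ' = +12.7574; +12.7574 ∉ [0.2, 1.2) → out
#3 (-3,-9): internal coord -3 + (-9)·λ' = +0.7279; +0.7279 ∈ [0.2, 1.2) → IN Λ

3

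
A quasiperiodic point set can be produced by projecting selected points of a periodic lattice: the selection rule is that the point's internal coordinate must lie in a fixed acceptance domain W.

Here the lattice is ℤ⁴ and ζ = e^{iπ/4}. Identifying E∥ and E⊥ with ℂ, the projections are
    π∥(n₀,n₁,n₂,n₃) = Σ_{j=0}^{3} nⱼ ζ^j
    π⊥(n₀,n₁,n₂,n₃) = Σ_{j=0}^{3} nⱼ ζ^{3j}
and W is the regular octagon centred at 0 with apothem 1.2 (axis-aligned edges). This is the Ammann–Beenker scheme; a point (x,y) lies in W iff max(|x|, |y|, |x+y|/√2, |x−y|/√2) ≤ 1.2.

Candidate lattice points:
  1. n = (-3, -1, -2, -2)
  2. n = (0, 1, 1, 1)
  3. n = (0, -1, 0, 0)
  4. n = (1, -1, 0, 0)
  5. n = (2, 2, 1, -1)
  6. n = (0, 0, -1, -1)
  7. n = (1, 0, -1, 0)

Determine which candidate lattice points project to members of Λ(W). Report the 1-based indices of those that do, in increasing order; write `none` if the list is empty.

2, 3, 5, 6

Internal map: ζ^{3j} for j=0..3 gives (1,0), (−√2/2,√2/2), (0,−1), (√2/2,√2/2).
#1 (-3, -1, -2, -2): internal (-3.7071, -0.1213); octagon support 3.7071 vs apothem 1.2 → ∉ W
#2 (0, 1, 1, 1): internal (0.0000, 0.4142); octagon support 0.4142 vs apothem 1.2 → ∈ W
#3 (0, -1, 0, 0): internal (0.7071, -0.7071); octagon support 1.0000 vs apothem 1.2 → ∈ W
#4 (1, -1, 0, 0): internal (1.7071, -0.7071); octagon support 1.7071 vs apothem 1.2 → ∉ W
#5 (2, 2, 1, -1): internal (-0.1213, -0.2929); octagon support 0.2929 vs apothem 1.2 → ∈ W
#6 (0, 0, -1, -1): internal (-0.7071, 0.2929); octagon support 0.7071 vs apothem 1.2 → ∈ W
#7 (1, 0, -1, 0): internal (1.0000, 1.0000); octagon support 1.4142 vs apothem 1.2 → ∉ W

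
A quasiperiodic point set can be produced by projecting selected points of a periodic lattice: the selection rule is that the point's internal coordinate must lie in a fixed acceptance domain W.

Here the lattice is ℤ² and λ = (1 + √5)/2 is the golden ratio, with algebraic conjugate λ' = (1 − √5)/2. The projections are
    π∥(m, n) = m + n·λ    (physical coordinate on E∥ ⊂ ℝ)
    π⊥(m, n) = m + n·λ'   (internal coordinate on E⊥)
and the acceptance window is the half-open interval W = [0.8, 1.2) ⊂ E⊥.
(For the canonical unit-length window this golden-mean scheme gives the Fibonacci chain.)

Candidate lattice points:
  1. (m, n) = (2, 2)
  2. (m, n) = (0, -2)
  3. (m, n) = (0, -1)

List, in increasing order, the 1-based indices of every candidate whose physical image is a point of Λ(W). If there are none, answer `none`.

none

Compute λ' = (1−√5)/2 = -0.618034, so π⊥(m,n) = m -0.618034·n.
[1] lift (2,2): star map gives 0.763932; window check 0.8 ≤ 0.763932 < 1.2 is false → out
[2] lift (0,-2): star map gives 1.236068; window check 0.8 ≤ 1.236068 < 1.2 is false → out
[3] lift (0,-1): star map gives 0.618034; window check 0.8 ≤ 0.618034 < 1.2 is false → out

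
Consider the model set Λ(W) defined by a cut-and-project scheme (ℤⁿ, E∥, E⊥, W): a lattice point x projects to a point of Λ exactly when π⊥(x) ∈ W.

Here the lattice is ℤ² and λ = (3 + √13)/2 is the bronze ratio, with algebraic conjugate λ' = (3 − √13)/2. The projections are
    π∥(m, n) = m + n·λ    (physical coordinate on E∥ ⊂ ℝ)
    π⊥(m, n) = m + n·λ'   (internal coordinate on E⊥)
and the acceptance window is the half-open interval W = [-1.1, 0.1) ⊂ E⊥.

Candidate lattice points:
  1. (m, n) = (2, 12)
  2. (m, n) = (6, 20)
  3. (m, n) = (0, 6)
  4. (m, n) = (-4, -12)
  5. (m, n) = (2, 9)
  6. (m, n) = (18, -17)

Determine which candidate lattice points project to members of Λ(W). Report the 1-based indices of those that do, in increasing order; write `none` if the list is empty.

λ' = (3−√13)/2 ≈ -0.30278.
#1 (2,12): internal coord 2 + (12)·λ' = -1.63331; -1.63331 ∉ [-1.1, 0.1) → out
#2 (6,20): internal coord 6 + (20)·λ' = -0.05551; -0.05551 ∈ [-1.1, 0.1) → IN Λ
#3 (0,6): internal coord 0 + (6)·λ' = -1.81665; -1.81665 ∉ [-1.1, 0.1) → out
#4 (-4,-12): internal coord -4 + (-12)·λ' = -0.36669; -0.36669 ∈ [-1.1, 0.1) → IN Λ
#5 (2,9): internal coord 2 + (9)·λ' = -0.72498; -0.72498 ∈ [-1.1, 0.1) → IN Λ
#6 (18,-17): internal coord 18 + (-17)·λ' = +23.14719; +23.14719 ∉ [-1.1, 0.1) → out

2, 4, 5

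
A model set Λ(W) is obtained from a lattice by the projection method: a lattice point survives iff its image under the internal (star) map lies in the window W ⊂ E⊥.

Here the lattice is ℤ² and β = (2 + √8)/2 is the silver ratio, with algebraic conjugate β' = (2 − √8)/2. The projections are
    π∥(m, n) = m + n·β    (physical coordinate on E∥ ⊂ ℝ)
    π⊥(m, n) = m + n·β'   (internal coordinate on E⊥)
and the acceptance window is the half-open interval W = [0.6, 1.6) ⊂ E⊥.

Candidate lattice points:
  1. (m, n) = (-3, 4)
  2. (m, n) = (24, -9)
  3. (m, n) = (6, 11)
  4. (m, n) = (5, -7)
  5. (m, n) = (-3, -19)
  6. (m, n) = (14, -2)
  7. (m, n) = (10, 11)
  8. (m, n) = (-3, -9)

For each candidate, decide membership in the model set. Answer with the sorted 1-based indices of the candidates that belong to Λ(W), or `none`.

3, 8

Compute β' = (2−√8)/2 = -0.4142, so π⊥(m,n) = m -0.4142·n.
#1 (-3,4): internal coord -3 + (4)·β' = -4.6569; -4.6569 ∉ [0.6, 1.6) → out
#2 (24,-9): internal coord 24 + (-9)·β' = +27.7279; +27.7279 ∉ [0.6, 1.6) → out
#3 (6,11): internal coord 6 + (11)·β' = +1.4437; +1.4437 ∈ [0.6, 1.6) → IN Λ
#4 (5,-7): internal coord 5 + (-7)·β' = +7.8995; +7.8995 ∉ [0.6, 1.6) → out
#5 (-3,-19): internal coord -3 + (-19)·β' = +4.8701; +4.8701 ∉ [0.6, 1.6) → out
#6 (14,-2): internal coord 14 + (-2)·β' = +14.8284; +14.8284 ∉ [0.6, 1.6) → out
#7 (10,11): internal coord 10 + (11)·β' = +5.4437; +5.4437 ∉ [0.6, 1.6) → out
#8 (-3,-9): internal coord -3 + (-9)·β' = +0.7279; +0.7279 ∈ [0.6, 1.6) → IN Λ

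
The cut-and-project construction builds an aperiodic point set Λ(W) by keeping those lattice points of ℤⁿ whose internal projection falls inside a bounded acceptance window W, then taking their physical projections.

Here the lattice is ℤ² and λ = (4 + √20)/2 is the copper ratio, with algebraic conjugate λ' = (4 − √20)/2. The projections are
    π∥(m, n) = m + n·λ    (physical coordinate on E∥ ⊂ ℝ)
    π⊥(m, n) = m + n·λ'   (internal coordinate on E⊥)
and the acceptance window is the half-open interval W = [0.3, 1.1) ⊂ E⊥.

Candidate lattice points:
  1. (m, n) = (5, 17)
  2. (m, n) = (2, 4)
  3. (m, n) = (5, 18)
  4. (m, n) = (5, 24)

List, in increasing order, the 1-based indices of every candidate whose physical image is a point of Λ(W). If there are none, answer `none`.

λ' = (4−√20)/2 ≈ -0.2361.
#1 (5,17): internal coord 5 + (17)·λ' = +0.9868; +0.9868 ∈ [0.3, 1.1) → IN Λ
#2 (2,4): internal coord 2 + (4)·λ' = +1.0557; +1.0557 ∈ [0.3, 1.1) → IN Λ
#3 (5,18): internal coord 5 + (18)·λ' = +0.7508; +0.7508 ∈ [0.3, 1.1) → IN Λ
#4 (5,24): internal coord 5 + (24)·λ' = -0.6656; -0.6656 ∉ [0.3, 1.1) → out

1, 2, 3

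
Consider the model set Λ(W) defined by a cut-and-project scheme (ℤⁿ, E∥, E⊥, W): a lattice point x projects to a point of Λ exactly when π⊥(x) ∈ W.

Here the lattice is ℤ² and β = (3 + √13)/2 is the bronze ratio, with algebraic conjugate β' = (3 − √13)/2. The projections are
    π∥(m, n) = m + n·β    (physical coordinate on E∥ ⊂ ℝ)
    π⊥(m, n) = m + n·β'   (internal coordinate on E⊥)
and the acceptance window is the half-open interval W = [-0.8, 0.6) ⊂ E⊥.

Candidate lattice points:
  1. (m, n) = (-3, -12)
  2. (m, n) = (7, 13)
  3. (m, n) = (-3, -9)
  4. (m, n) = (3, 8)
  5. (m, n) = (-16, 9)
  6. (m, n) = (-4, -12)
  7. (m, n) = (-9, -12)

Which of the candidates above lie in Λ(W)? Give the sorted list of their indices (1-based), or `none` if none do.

Compute β' = (3−√13)/2 = -0.3028, so π⊥(m,n) = m -0.3028·n.
[1] lift (-3,-12): star map gives 0.6333; window check -0.8 ≤ 0.6333 < 0.6 is false → out
[2] lift (7,13): star map gives 3.0639; window check -0.8 ≤ 3.0639 < 0.6 is false → out
[3] lift (-3,-9): star map gives -0.2750; window check -0.8 ≤ -0.2750 < 0.6 is true → IN Λ
[4] lift (3,8): star map gives 0.5778; window check -0.8 ≤ 0.5778 < 0.6 is true → IN Λ
[5] lift (-16,9): star map gives -18.7250; window check -0.8 ≤ -18.7250 < 0.6 is false → out
[6] lift (-4,-12): star map gives -0.3667; window check -0.8 ≤ -0.3667 < 0.6 is true → IN Λ
[7] lift (-9,-12): star map gives -5.3667; window check -0.8 ≤ -5.3667 < 0.6 is false → out

3, 4, 6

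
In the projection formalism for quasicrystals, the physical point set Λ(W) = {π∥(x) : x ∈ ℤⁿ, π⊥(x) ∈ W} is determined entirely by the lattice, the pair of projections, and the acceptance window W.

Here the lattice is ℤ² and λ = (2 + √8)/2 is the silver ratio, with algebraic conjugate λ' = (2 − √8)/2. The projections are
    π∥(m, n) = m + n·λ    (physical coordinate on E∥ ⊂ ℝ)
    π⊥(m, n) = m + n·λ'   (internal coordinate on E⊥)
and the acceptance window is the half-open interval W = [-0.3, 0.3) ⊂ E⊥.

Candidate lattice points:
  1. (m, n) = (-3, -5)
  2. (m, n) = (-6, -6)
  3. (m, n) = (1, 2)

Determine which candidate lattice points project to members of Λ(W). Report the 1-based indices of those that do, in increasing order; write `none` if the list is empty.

λ' = (2−√8)/2 ≈ -0.41421.
[1] lift (-3,-5): star map gives -0.92893; window check -0.3 ≤ -0.92893 < 0.3 is false → out
[2] lift (-6,-6): star map gives -3.51472; window check -0.3 ≤ -3.51472 < 0.3 is false → out
[3] lift (1,2): star map gives 0.17157; window check -0.3 ≤ 0.17157 < 0.3 is true → IN Λ

3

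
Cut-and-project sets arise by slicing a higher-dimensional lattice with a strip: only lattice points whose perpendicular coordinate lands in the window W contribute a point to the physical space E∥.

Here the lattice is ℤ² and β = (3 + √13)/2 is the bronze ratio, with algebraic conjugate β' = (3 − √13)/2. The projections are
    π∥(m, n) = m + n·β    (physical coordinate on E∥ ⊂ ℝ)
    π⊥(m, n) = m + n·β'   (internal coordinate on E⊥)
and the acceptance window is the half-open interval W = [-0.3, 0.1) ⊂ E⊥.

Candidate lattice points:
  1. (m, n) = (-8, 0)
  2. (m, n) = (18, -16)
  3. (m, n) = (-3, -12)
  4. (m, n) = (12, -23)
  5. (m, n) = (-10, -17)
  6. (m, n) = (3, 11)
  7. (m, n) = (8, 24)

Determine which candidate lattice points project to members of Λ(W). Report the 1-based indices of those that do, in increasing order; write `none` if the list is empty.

β' = (3−√13)/2 ≈ -0.30278.
candidate 1: (m,n)=(-8,0) → π∥ = -8+0·β ≈ -8.00000, π⊥ = -8+0·β' ≈ -8.00000 ∉ [-0.3, 0.1) ⇒ out
candidate 2: (m,n)=(18,-16) → π∥ = 18-16·β ≈ -34.84441, π⊥ = 18-16·β' ≈ 22.84441 ∉ [-0.3, 0.1) ⇒ out
candidate 3: (m,n)=(-3,-12) → π∥ = -3-12·β ≈ -42.63331, π⊥ = -3-12·β' ≈ 0.63331 ∉ [-0.3, 0.1) ⇒ out
candidate 4: (m,n)=(12,-23) → π∥ = 12-23·β ≈ -63.96384, π⊥ = 12-23·β' ≈ 18.96384 ∉ [-0.3, 0.1) ⇒ out
candidate 5: (m,n)=(-10,-17) → π∥ = -10-17·β ≈ -66.14719, π⊥ = -10-17·β' ≈ -4.85281 ∉ [-0.3, 0.1) ⇒ out
candidate 6: (m,n)=(3,11) → π∥ = 3+11·β ≈ 39.33053, π⊥ = 3+11·β' ≈ -0.33053 ∉ [-0.3, 0.1) ⇒ out
candidate 7: (m,n)=(8,24) → π∥ = 8+24·β ≈ 87.26662, π⊥ = 8+24·β' ≈ 0.73338 ∉ [-0.3, 0.1) ⇒ out

none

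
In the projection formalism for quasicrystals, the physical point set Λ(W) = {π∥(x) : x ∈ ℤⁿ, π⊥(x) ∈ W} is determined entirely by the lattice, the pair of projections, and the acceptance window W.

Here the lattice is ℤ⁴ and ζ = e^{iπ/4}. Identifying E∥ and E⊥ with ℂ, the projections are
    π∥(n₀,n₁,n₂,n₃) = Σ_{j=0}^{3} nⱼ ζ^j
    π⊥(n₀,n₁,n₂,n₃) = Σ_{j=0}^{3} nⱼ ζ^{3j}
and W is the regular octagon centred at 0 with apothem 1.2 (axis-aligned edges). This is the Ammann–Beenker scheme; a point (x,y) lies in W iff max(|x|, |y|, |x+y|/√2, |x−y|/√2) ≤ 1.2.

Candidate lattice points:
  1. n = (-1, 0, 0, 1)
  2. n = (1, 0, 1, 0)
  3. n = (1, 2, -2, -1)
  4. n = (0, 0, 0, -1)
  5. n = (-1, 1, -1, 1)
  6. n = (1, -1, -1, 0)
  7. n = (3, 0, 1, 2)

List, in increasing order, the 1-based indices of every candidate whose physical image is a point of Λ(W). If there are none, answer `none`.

1, 4

π⊥(n) = n₀ + n₁ζ³ + n₂ζ⁶ + n₃ζ⁹ where ζ = e^{iπ/4}.
#1 (-1, 0, 0, 1): internal (-0.2929, 0.7071); octagon support 0.7071 vs apothem 1.2 → ∈ W
#2 (1, 0, 1, 0): internal (1.0000, -1.0000); octagon support 1.4142 vs apothem 1.2 → ∉ W
#3 (1, 2, -2, -1): internal (-1.1213, 2.7071); octagon support 2.7071 vs apothem 1.2 → ∉ W
#4 (0, 0, 0, -1): internal (-0.7071, -0.7071); octagon support 1.0000 vs apothem 1.2 → ∈ W
#5 (-1, 1, -1, 1): internal (-1.0000, 2.4142); octagon support 2.4142 vs apothem 1.2 → ∉ W
#6 (1, -1, -1, 0): internal (1.7071, 0.2929); octagon support 1.7071 vs apothem 1.2 → ∉ W
#7 (3, 0, 1, 2): internal (4.4142, 0.4142); octagon support 4.4142 vs apothem 1.2 → ∉ W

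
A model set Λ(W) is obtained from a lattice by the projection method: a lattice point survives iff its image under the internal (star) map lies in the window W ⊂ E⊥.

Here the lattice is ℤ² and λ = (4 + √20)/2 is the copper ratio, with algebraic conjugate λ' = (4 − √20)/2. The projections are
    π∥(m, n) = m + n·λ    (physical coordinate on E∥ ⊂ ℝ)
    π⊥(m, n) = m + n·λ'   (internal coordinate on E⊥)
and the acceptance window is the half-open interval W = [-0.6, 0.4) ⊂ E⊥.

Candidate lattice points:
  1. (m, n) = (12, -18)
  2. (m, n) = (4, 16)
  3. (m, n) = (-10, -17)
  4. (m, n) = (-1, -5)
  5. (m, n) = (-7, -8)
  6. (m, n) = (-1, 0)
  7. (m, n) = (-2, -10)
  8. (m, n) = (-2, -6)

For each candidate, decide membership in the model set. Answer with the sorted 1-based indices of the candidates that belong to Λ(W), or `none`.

Numerically λ ≈ 4.2361 and λ' = −1/λ ≈ -0.2361.
[1] lift (12,-18): star map gives 16.2492; window check -0.6 ≤ 16.2492 < 0.4 is false → out
[2] lift (4,16): star map gives 0.2229; window check -0.6 ≤ 0.2229 < 0.4 is true → IN Λ
[3] lift (-10,-17): star map gives -5.9868; window check -0.6 ≤ -5.9868 < 0.4 is false → out
[4] lift (-1,-5): star map gives 0.1803; window check -0.6 ≤ 0.1803 < 0.4 is true → IN Λ
[5] lift (-7,-8): star map gives -5.1115; window check -0.6 ≤ -5.1115 < 0.4 is false → out
[6] lift (-1,0): star map gives -1.0000; window check -0.6 ≤ -1.0000 < 0.4 is false → out
[7] lift (-2,-10): star map gives 0.3607; window check -0.6 ≤ 0.3607 < 0.4 is true → IN Λ
[8] lift (-2,-6): star map gives -0.5836; window check -0.6 ≤ -0.5836 < 0.4 is true → IN Λ

2, 4, 7, 8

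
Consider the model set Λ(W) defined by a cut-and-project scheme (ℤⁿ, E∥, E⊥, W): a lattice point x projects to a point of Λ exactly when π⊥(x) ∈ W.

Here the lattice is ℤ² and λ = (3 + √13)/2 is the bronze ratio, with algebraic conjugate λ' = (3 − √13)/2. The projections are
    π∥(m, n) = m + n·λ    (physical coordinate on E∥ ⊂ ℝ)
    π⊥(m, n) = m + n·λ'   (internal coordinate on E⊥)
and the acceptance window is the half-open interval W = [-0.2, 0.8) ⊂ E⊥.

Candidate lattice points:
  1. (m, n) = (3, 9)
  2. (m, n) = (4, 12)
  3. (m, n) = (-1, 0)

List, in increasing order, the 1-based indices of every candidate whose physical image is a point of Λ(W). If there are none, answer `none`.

1, 2

Compute λ' = (3−√13)/2 = -0.30278, so π⊥(m,n) = m -0.30278·n.
candidate 1: (m,n)=(3,9) → π∥ = 3+9·λ ≈ 32.72498, π⊥ = 3+9·λ' ≈ 0.27502 ∈ [-0.2, 0.8) ⇒ IN Λ
candidate 2: (m,n)=(4,12) → π∥ = 4+12·λ ≈ 43.63331, π⊥ = 4+12·λ' ≈ 0.36669 ∈ [-0.2, 0.8) ⇒ IN Λ
candidate 3: (m,n)=(-1,0) → π∥ = -1+0·λ ≈ -1.00000, π⊥ = -1+0·λ' ≈ -1.00000 ∉ [-0.2, 0.8) ⇒ out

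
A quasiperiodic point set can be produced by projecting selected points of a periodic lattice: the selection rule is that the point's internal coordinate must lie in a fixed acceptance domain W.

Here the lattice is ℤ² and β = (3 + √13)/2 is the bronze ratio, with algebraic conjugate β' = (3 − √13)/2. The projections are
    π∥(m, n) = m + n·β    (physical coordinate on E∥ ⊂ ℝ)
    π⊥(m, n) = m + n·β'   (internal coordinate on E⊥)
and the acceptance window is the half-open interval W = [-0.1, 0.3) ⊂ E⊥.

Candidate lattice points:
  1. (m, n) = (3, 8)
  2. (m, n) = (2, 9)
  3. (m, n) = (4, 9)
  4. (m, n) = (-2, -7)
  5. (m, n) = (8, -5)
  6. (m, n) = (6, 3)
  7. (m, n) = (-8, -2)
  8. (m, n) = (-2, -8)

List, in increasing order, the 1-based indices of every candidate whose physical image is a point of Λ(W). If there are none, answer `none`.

4

Numerically β ≈ 3.30278 and β' = −1/β ≈ -0.30278.
[1] lift (3,8): star map gives 0.57779; window check -0.1 ≤ 0.57779 < 0.3 is false → out
[2] lift (2,9): star map gives -0.72498; window check -0.1 ≤ -0.72498 < 0.3 is false → out
[3] lift (4,9): star map gives 1.27502; window check -0.1 ≤ 1.27502 < 0.3 is false → out
[4] lift (-2,-7): star map gives 0.11943; window check -0.1 ≤ 0.11943 < 0.3 is true → IN Λ
[5] lift (8,-5): star map gives 9.51388; window check -0.1 ≤ 9.51388 < 0.3 is false → out
[6] lift (6,3): star map gives 5.09167; window check -0.1 ≤ 5.09167 < 0.3 is false → out
[7] lift (-8,-2): star map gives -7.39445; window check -0.1 ≤ -7.39445 < 0.3 is false → out
[8] lift (-2,-8): star map gives 0.42221; window check -0.1 ≤ 0.42221 < 0.3 is false → out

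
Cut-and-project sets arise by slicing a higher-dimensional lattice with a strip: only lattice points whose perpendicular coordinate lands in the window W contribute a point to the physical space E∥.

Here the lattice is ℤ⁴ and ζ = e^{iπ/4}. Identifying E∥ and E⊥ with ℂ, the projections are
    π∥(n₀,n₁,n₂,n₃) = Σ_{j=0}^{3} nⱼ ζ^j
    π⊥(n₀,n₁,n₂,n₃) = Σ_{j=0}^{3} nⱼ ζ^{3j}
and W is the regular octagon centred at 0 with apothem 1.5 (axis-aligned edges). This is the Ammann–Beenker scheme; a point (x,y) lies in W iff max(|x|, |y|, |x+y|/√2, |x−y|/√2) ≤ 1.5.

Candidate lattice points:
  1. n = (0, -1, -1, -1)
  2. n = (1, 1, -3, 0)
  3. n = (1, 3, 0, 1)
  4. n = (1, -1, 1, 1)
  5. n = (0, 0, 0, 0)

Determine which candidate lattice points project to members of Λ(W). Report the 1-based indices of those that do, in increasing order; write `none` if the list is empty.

1, 5

π⊥(n) = n₀ + n₁ζ³ + n₂ζ⁶ + n₃ζ⁹ where ζ = e^{iπ/4}.
candidate 1: n = (0, -1, -1, -1) → π⊥ ≈ (+0.00000, -0.41421); max(|x|,|y|,|x±y|/√2) = 0.41421 ≤ 1.5 ⇒ ∈ W
candidate 2: n = (1, 1, -3, 0) → π⊥ ≈ (+0.29289, +3.70711); max(|x|,|y|,|x±y|/√2) = 3.70711 > 1.5 ⇒ ∉ W
candidate 3: n = (1, 3, 0, 1) → π⊥ ≈ (-0.41421, +2.82843); max(|x|,|y|,|x±y|/√2) = 2.82843 > 1.5 ⇒ ∉ W
candidate 4: n = (1, -1, 1, 1) → π⊥ ≈ (+2.41421, -1.00000); max(|x|,|y|,|x±y|/√2) = 2.41421 > 1.5 ⇒ ∉ W
candidate 5: n = (0, 0, 0, 0) → π⊥ ≈ (+0.00000, +0.00000); max(|x|,|y|,|x±y|/√2) = 0.00000 ≤ 1.5 ⇒ ∈ W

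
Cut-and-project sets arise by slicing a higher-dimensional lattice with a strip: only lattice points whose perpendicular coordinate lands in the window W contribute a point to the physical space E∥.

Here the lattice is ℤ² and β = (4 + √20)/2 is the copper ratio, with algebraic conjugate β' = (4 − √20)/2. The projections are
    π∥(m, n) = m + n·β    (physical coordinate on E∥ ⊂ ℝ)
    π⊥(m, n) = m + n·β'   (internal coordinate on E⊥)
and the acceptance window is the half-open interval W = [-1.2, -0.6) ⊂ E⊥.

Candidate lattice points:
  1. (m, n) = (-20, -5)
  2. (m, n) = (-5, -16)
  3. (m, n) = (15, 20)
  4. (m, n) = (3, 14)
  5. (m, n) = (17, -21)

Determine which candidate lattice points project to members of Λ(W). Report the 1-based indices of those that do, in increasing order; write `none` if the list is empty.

none

β' = (4−√20)/2 ≈ -0.236068.
candidate 1: (m,n)=(-20,-5) → π∥ = -20-5·β ≈ -41.180340, π⊥ = -20-5·β' ≈ -18.819660 ∉ [-1.2, -0.6) ⇒ out
candidate 2: (m,n)=(-5,-16) → π∥ = -5-16·β ≈ -72.777088, π⊥ = -5-16·β' ≈ -1.222912 ∉ [-1.2, -0.6) ⇒ out
candidate 3: (m,n)=(15,20) → π∥ = 15+20·β ≈ 99.721360, π⊥ = 15+20·β' ≈ 10.278640 ∉ [-1.2, -0.6) ⇒ out
candidate 4: (m,n)=(3,14) → π∥ = 3+14·β ≈ 62.304952, π⊥ = 3+14·β' ≈ -0.304952 ∉ [-1.2, -0.6) ⇒ out
candidate 5: (m,n)=(17,-21) → π∥ = 17-21·β ≈ -71.957428, π⊥ = 17-21·β' ≈ 21.957428 ∉ [-1.2, -0.6) ⇒ out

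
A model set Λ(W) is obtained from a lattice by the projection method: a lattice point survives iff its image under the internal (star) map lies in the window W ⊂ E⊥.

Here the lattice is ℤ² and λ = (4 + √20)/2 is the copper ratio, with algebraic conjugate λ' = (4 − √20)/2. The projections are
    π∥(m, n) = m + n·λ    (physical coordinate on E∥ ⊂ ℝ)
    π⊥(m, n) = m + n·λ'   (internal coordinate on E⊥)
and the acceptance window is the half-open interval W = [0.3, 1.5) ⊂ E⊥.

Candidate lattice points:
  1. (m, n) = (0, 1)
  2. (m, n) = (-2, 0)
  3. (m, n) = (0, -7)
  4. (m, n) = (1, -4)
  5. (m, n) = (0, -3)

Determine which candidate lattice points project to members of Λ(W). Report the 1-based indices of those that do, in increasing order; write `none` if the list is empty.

5

Compute λ' = (4−√20)/2 = -0.236068, so π⊥(m,n) = m -0.236068·n.
candidate 1: (m,n)=(0,1) → π∥ = 0+1·λ ≈ 4.236068, π⊥ = 0+1·λ' ≈ -0.236068 ∉ [0.3, 1.5) ⇒ out
candidate 2: (m,n)=(-2,0) → π∥ = -2+0·λ ≈ -2.000000, π⊥ = -2+0·λ' ≈ -2.000000 ∉ [0.3, 1.5) ⇒ out
candidate 3: (m,n)=(0,-7) → π∥ = 0-7·λ ≈ -29.652476, π⊥ = 0-7·λ' ≈ 1.652476 ∉ [0.3, 1.5) ⇒ out
candidate 4: (m,n)=(1,-4) → π∥ = 1-4·λ ≈ -15.944272, π⊥ = 1-4·λ' ≈ 1.944272 ∉ [0.3, 1.5) ⇒ out
candidate 5: (m,n)=(0,-3) → π∥ = 0-3·λ ≈ -12.708204, π⊥ = 0-3·λ' ≈ 0.708204 ∈ [0.3, 1.5) ⇒ IN Λ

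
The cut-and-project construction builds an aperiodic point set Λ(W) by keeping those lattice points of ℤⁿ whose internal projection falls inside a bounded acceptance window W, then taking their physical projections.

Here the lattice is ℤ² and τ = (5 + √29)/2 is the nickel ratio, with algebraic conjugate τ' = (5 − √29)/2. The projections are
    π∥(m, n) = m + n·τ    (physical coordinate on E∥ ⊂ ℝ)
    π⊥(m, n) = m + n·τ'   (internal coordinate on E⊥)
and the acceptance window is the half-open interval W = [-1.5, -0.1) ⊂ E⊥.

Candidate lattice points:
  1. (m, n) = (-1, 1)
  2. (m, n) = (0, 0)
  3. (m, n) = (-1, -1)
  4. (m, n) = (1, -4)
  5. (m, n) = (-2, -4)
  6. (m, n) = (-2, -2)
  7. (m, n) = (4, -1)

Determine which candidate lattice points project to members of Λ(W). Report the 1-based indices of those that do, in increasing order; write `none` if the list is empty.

τ' = (5−√29)/2 ≈ -0.1926.
#1 (-1,1): internal coord -1 + (1)·τ' = -1.1926; -1.1926 ∈ [-1.5, -0.1) → IN Λ
#2 (0,0): internal coord 0 + (0)·τ' = +0.0000; +0.0000 ∉ [-1.5, -0.1) → out
#3 (-1,-1): internal coord -1 + (-1)·τ' = -0.8074; -0.8074 ∈ [-1.5, -0.1) → IN Λ
#4 (1,-4): internal coord 1 + (-4)·τ' = +1.7703; +1.7703 ∉ [-1.5, -0.1) → out
#5 (-2,-4): internal coord -2 + (-4)·τ' = -1.2297; -1.2297 ∈ [-1.5, -0.1) → IN Λ
#6 (-2,-2): internal coord -2 + (-2)·τ' = -1.6148; -1.6148 ∉ [-1.5, -0.1) → out
#7 (4,-1): internal coord 4 + (-1)·τ' = +4.1926; +4.1926 ∉ [-1.5, -0.1) → out

1, 3, 5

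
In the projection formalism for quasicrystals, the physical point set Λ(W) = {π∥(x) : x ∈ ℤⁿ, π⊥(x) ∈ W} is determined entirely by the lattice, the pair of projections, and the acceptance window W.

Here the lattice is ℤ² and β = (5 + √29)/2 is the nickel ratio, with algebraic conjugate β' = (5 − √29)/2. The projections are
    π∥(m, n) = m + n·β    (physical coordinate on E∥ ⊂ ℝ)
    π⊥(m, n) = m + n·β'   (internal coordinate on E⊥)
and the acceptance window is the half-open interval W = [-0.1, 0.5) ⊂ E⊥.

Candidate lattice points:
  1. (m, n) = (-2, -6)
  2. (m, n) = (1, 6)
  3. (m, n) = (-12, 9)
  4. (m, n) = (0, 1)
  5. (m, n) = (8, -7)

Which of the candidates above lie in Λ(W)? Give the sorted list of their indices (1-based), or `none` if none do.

Numerically β ≈ 5.192582 and β' = −1/β ≈ -0.192582.
candidate 1: (m,n)=(-2,-6) → π∥ = -2-6·β ≈ -33.155494, π⊥ = -2-6·β' ≈ -0.844506 ∉ [-0.1, 0.5) ⇒ out
candidate 2: (m,n)=(1,6) → π∥ = 1+6·β ≈ 32.155494, π⊥ = 1+6·β' ≈ -0.155494 ∉ [-0.1, 0.5) ⇒ out
candidate 3: (m,n)=(-12,9) → π∥ = -12+9·β ≈ 34.733242, π⊥ = -12+9·β' ≈ -13.733242 ∉ [-0.1, 0.5) ⇒ out
candidate 4: (m,n)=(0,1) → π∥ = 0+1·β ≈ 5.192582, π⊥ = 0+1·β' ≈ -0.192582 ∉ [-0.1, 0.5) ⇒ out
candidate 5: (m,n)=(8,-7) → π∥ = 8-7·β ≈ -28.348077, π⊥ = 8-7·β' ≈ 9.348077 ∉ [-0.1, 0.5) ⇒ out

none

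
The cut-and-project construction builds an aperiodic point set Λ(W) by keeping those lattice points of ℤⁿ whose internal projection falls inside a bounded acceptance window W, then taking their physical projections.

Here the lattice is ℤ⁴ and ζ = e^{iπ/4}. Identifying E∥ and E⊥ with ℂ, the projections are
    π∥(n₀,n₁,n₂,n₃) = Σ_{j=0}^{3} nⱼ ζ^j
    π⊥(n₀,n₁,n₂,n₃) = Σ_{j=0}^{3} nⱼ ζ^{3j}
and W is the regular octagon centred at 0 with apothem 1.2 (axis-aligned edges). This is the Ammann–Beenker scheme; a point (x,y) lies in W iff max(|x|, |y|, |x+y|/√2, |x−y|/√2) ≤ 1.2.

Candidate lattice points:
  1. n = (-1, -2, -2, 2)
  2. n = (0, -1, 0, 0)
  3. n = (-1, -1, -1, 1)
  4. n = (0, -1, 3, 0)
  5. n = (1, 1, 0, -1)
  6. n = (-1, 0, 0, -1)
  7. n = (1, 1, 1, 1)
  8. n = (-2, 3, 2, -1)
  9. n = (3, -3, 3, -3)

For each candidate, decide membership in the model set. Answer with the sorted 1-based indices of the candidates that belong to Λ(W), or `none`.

2, 3, 5, 7

Internal map: ζ^{3j} for j=0..3 gives (1,0), (−√2/2,√2/2), (0,−1), (√2/2,√2/2).
candidate 1: n = (-1, -2, -2, 2) → π⊥ ≈ (+1.828427, +2.000000); max(|x|,|y|,|x±y|/√2) = 2.707107 > 1.2 ⇒ ∉ W
candidate 2: n = (0, -1, 0, 0) → π⊥ ≈ (+0.707107, -0.707107); max(|x|,|y|,|x±y|/√2) = 1.000000 ≤ 1.2 ⇒ ∈ W
candidate 3: n = (-1, -1, -1, 1) → π⊥ ≈ (+0.414214, +1.000000); max(|x|,|y|,|x±y|/√2) = 1.000000 ≤ 1.2 ⇒ ∈ W
candidate 4: n = (0, -1, 3, 0) → π⊥ ≈ (+0.707107, -3.707107); max(|x|,|y|,|x±y|/√2) = 3.707107 > 1.2 ⇒ ∉ W
candidate 5: n = (1, 1, 0, -1) → π⊥ ≈ (-0.414214, +0.000000); max(|x|,|y|,|x±y|/√2) = 0.414214 ≤ 1.2 ⇒ ∈ W
candidate 6: n = (-1, 0, 0, -1) → π⊥ ≈ (-1.707107, -0.707107); max(|x|,|y|,|x±y|/√2) = 1.707107 > 1.2 ⇒ ∉ W
candidate 7: n = (1, 1, 1, 1) → π⊥ ≈ (+1.000000, +0.414214); max(|x|,|y|,|x±y|/√2) = 1.000000 ≤ 1.2 ⇒ ∈ W
candidate 8: n = (-2, 3, 2, -1) → π⊥ ≈ (-4.828427, -0.585786); max(|x|,|y|,|x±y|/√2) = 4.828427 > 1.2 ⇒ ∉ W
candidate 9: n = (3, -3, 3, -3) → π⊥ ≈ (+3.000000, -7.242641); max(|x|,|y|,|x±y|/√2) = 7.242641 > 1.2 ⇒ ∉ W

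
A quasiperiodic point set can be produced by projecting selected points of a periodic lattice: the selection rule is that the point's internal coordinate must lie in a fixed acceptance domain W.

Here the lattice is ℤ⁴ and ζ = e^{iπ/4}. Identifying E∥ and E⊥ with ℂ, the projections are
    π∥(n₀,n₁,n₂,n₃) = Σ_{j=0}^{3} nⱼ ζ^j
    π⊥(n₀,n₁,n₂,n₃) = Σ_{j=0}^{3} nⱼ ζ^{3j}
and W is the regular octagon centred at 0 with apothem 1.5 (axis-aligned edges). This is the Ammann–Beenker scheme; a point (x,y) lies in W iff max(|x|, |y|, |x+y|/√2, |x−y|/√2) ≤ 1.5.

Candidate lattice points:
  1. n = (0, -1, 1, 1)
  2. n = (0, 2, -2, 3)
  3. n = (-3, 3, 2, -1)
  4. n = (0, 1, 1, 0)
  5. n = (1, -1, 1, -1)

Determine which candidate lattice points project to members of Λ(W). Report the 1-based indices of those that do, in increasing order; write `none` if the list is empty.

With ζ = e^{iπ/4} the internal vectors are ζ^0,ζ^3,ζ^6,ζ^9.
#1 (0, -1, 1, 1): internal (1.414214, -1.000000); octagon support 1.707107 vs apothem 1.5 → ∉ W
#2 (0, 2, -2, 3): internal (0.707107, 5.535534); octagon support 5.535534 vs apothem 1.5 → ∉ W
#3 (-3, 3, 2, -1): internal (-5.828427, -0.585786); octagon support 5.828427 vs apothem 1.5 → ∉ W
#4 (0, 1, 1, 0): internal (-0.707107, -0.292893); octagon support 0.707107 vs apothem 1.5 → ∈ W
#5 (1, -1, 1, -1): internal (1.000000, -2.414214); octagon support 2.414214 vs apothem 1.5 → ∉ W

4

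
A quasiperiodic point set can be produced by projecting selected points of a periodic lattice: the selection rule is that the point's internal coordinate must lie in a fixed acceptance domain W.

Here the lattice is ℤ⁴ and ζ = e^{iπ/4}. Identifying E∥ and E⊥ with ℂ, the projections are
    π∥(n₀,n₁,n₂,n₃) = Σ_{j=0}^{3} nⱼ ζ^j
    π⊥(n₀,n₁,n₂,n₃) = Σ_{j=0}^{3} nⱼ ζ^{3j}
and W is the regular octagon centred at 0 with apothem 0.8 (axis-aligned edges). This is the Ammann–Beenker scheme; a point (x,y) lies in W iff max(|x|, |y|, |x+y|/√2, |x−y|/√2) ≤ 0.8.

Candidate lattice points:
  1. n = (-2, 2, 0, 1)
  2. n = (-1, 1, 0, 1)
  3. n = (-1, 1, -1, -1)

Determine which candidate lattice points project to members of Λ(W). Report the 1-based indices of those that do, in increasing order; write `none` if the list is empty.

none

With ζ = e^{iπ/4} the internal vectors are ζ^0,ζ^3,ζ^6,ζ^9.
candidate 1: n = (-2, 2, 0, 1) → π⊥ ≈ (-2.7071, +2.1213); max(|x|,|y|,|x±y|/√2) = 3.4142 > 0.8 ⇒ ∉ W
candidate 2: n = (-1, 1, 0, 1) → π⊥ ≈ (-1.0000, +1.4142); max(|x|,|y|,|x±y|/√2) = 1.7071 > 0.8 ⇒ ∉ W
candidate 3: n = (-1, 1, -1, -1) → π⊥ ≈ (-2.4142, +1.0000); max(|x|,|y|,|x±y|/√2) = 2.4142 > 0.8 ⇒ ∉ W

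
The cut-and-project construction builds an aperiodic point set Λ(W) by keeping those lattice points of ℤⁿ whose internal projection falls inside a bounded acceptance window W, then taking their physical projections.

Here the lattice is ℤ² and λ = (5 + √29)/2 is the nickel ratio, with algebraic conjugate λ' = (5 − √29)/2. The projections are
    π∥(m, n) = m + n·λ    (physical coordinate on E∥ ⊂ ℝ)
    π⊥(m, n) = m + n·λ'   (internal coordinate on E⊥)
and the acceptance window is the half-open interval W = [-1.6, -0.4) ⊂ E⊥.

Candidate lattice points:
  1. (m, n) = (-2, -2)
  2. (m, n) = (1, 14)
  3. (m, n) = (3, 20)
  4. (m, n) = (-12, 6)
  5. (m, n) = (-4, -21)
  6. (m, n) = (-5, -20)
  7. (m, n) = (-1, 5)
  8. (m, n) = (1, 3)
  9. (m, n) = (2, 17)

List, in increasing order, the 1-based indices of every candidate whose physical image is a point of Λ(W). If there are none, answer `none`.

3, 6, 9

λ' = (5−√29)/2 ≈ -0.19258.
candidate 1: (m,n)=(-2,-2) → π∥ = -2-2·λ ≈ -12.38516, π⊥ = -2-2·λ' ≈ -1.61484 ∉ [-1.6, -0.4) ⇒ out
candidate 2: (m,n)=(1,14) → π∥ = 1+14·λ ≈ 73.69615, π⊥ = 1+14·λ' ≈ -1.69615 ∉ [-1.6, -0.4) ⇒ out
candidate 3: (m,n)=(3,20) → π∥ = 3+20·λ ≈ 106.85165, π⊥ = 3+20·λ' ≈ -0.85165 ∈ [-1.6, -0.4) ⇒ IN Λ
candidate 4: (m,n)=(-12,6) → π∥ = -12+6·λ ≈ 19.15549, π⊥ = -12+6·λ' ≈ -13.15549 ∉ [-1.6, -0.4) ⇒ out
candidate 5: (m,n)=(-4,-21) → π∥ = -4-21·λ ≈ -113.04423, π⊥ = -4-21·λ' ≈ 0.04423 ∉ [-1.6, -0.4) ⇒ out
candidate 6: (m,n)=(-5,-20) → π∥ = -5-20·λ ≈ -108.85165, π⊥ = -5-20·λ' ≈ -1.14835 ∈ [-1.6, -0.4) ⇒ IN Λ
candidate 7: (m,n)=(-1,5) → π∥ = -1+5·λ ≈ 24.96291, π⊥ = -1+5·λ' ≈ -1.96291 ∉ [-1.6, -0.4) ⇒ out
candidate 8: (m,n)=(1,3) → π∥ = 1+3·λ ≈ 16.57775, π⊥ = 1+3·λ' ≈ 0.42225 ∉ [-1.6, -0.4) ⇒ out
candidate 9: (m,n)=(2,17) → π∥ = 2+17·λ ≈ 90.27390, π⊥ = 2+17·λ' ≈ -1.27390 ∈ [-1.6, -0.4) ⇒ IN Λ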